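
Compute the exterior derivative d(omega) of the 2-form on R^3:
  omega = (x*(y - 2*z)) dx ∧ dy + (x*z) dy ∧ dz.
d(omega) = (-2*x + z) dx ∧ dy ∧ dz

For a 2-form omega = sum_{i<j} g_{ij} dx_i ∧ dx_j, the exterior derivative is
  d(omega) = sum_{i<j} d(g_{ij}) ∧ dx_i ∧ dx_j = sum_{i<j, k} (∂g_{ij}/∂x_k) dx_k ∧ dx_i ∧ dx_j.
Expand each term, using dx_k ∧ dx_i ∧ dx_j = sgn(permutation) dx_{(a)} ∧ dx_{(b)} ∧ dx_{(c)} with (a < b < c) sorted:
  d(x*(y - 2*z)) includes (∂/∂z)(x*(y - 2*z)) dz = (-2*x) dz, which multiplied by dx ∧ dy gives (-2*x) dx ∧ dy ∧ dz
  d(x*z) includes (∂/∂x)(x*z) dx = (z) dx, which multiplied by dy ∧ dz gives (z) dx ∧ dy ∧ dz
Collecting like 3-forms: d(omega) = (-2*x + z) dx ∧ dy ∧ dz.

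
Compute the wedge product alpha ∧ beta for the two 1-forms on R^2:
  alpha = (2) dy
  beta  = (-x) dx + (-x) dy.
alpha ∧ beta = (2*x) dx ∧ dy

Distribute the wedge, using dx_i ∧ dx_j = -dx_j ∧ dx_i and dx_i ∧ dx_i = 0. For each pair (i, j) with i < j, the coefficient of dx_i ∧ dx_j in alpha ∧ beta is (alpha_i * beta_j - alpha_j * beta_i). Collecting: alpha ∧ beta = (2*x) dx ∧ dy.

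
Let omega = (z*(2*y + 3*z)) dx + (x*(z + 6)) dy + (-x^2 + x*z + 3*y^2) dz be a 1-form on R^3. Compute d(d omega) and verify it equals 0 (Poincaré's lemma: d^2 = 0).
d(d omega) = 0

Step 1: d omega = sum_{i<j} (∂f_j/∂x_i - ∂f_i/∂x_j) dx_i ∧ dx_j:
  coeff of dx ∧ dy: 6 - z
  coeff of dx ∧ dz: -2*x - 2*y - 5*z
  coeff of dy ∧ dz: -x + 6*y
Step 2: Apply d again to each 2-form coefficient. The only possible 3-form in R^3 is dx ∧ dy ∧ dz, with coefficient
  ∂(coeff of dy∧dz)/∂x - ∂(coeff of dx∧dz)/∂y + ∂(coeff of dx∧dy)/∂z
  = ∂/∂x (-x + 6*y) - ∂/∂y (-2*x - 2*y - 5*z) + ∂/∂z (6 - z).
Each of these terms simplifies to sums of mixed partials that cancel in pairs. The result is 0 (by equality of mixed partials for smooth functions — Schwarz / Clairaut).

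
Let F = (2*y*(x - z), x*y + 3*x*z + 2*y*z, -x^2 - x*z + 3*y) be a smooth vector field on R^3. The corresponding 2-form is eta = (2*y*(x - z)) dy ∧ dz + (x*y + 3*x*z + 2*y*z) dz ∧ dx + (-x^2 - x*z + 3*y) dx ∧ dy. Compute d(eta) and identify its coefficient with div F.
d(eta) = (2*y + 2*z) dx ∧ dy ∧ dz; div F = 2*y + 2*z

For a 2-form in R^3 of the form above, applying d gives a 3-form with coefficient ∂P/∂x + ∂Q/∂y + ∂R/∂z:
  ∂P/∂x = 2*y
  ∂Q/∂y = x + 2*z
  ∂R/∂z = -x
Sum = 2*y + 2*z, which is exactly div F.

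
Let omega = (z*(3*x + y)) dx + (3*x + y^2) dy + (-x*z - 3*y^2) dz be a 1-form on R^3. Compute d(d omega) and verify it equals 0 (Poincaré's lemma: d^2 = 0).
d(d omega) = 0

Step 1: d omega = sum_{i<j} (∂f_j/∂x_i - ∂f_i/∂x_j) dx_i ∧ dx_j:
  coeff of dx ∧ dy: 3 - z
  coeff of dx ∧ dz: -3*x - y - z
  coeff of dy ∧ dz: -6*y
Step 2: Apply d again to each 2-form coefficient. The only possible 3-form in R^3 is dx ∧ dy ∧ dz, with coefficient
  ∂(coeff of dy∧dz)/∂x - ∂(coeff of dx∧dz)/∂y + ∂(coeff of dx∧dy)/∂z
  = ∂/∂x (-6*y) - ∂/∂y (-3*x - y - z) + ∂/∂z (3 - z).
Each of these terms simplifies to sums of mixed partials that cancel in pairs. The result is 0 (by equality of mixed partials for smooth functions — Schwarz / Clairaut).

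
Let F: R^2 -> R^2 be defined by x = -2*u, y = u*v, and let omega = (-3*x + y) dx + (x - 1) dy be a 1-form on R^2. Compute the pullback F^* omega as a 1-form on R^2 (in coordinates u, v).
F^* omega = (-4*u*v - 12*u - v) du + (u*(-2*u - 1)) dv

Using F^*(f dg) = (f ∘ F) d(g ∘ F), substitute each coordinate x_i by F_i(u, v) in f_i, and replace dx_i by d F_i = (∂F_i/∂u) du + (∂F_i/∂v) dv.
  For the x component: f_1(F) = u*(v + 6); d F_1 = (-2) du + (0) dv
  For the y component: f_2(F) = -2*u - 1; d F_2 = (v) du + (u) dv
Combining and collecting du, dv coefficients:
  coeff of du: -4*u*v - 12*u - v
  coeff of dv: u*(-2*u - 1)
F^* omega = (-4*u*v - 12*u - v) du + (u*(-2*u - 1)) dv.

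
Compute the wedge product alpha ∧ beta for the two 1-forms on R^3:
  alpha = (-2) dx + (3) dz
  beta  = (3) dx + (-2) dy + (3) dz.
alpha ∧ beta = (4) dx ∧ dy + (-15) dx ∧ dz + (6) dy ∧ dz

Distribute the wedge, using dx_i ∧ dx_j = -dx_j ∧ dx_i and dx_i ∧ dx_i = 0. For each pair (i, j) with i < j, the coefficient of dx_i ∧ dx_j in alpha ∧ beta is (alpha_i * beta_j - alpha_j * beta_i). Collecting: alpha ∧ beta = (4) dx ∧ dy + (-15) dx ∧ dz + (6) dy ∧ dz.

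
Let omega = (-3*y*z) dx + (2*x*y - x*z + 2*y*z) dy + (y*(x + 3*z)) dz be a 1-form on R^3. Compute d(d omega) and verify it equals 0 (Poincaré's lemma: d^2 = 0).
d(d omega) = 0

Step 1: d omega = sum_{i<j} (∂f_j/∂x_i - ∂f_i/∂x_j) dx_i ∧ dx_j:
  coeff of dx ∧ dy: 2*y + 2*z
  coeff of dx ∧ dz: 4*y
  coeff of dy ∧ dz: 2*x - 2*y + 3*z
Step 2: Apply d again to each 2-form coefficient. The only possible 3-form in R^3 is dx ∧ dy ∧ dz, with coefficient
  ∂(coeff of dy∧dz)/∂x - ∂(coeff of dx∧dz)/∂y + ∂(coeff of dx∧dy)/∂z
  = ∂/∂x (2*x - 2*y + 3*z) - ∂/∂y (4*y) + ∂/∂z (2*y + 2*z).
Each of these terms simplifies to sums of mixed partials that cancel in pairs. The result is 0 (by equality of mixed partials for smooth functions — Schwarz / Clairaut).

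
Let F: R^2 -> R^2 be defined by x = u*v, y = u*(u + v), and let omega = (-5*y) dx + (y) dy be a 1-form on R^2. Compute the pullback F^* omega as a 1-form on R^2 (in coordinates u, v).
F^* omega = (2*u*(u^2 - u*v - 2*v^2)) du + (4*u^2*(-u - v)) dv

Using F^*(f dg) = (f ∘ F) d(g ∘ F), substitute each coordinate x_i by F_i(u, v) in f_i, and replace dx_i by d F_i = (∂F_i/∂u) du + (∂F_i/∂v) dv.
  For the x component: f_1(F) = 5*u*(-u - v); d F_1 = (v) du + (u) dv
  For the y component: f_2(F) = u*(u + v); d F_2 = (2*u + v) du + (u) dv
Combining and collecting du, dv coefficients:
  coeff of du: 2*u*(u^2 - u*v - 2*v^2)
  coeff of dv: 4*u^2*(-u - v)
F^* omega = (2*u*(u^2 - u*v - 2*v^2)) du + (4*u^2*(-u - v)) dv.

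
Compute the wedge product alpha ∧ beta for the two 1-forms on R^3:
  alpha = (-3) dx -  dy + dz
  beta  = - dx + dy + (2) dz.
alpha ∧ beta = (-4) dx ∧ dy + (-5) dx ∧ dz + (-3) dy ∧ dz

Distribute the wedge, using dx_i ∧ dx_j = -dx_j ∧ dx_i and dx_i ∧ dx_i = 0. For each pair (i, j) with i < j, the coefficient of dx_i ∧ dx_j in alpha ∧ beta is (alpha_i * beta_j - alpha_j * beta_i). Collecting: alpha ∧ beta = (-4) dx ∧ dy + (-5) dx ∧ dz + (-3) dy ∧ dz.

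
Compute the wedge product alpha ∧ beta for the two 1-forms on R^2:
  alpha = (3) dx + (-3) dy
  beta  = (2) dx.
alpha ∧ beta = (6) dx ∧ dy

Distribute the wedge, using dx_i ∧ dx_j = -dx_j ∧ dx_i and dx_i ∧ dx_i = 0. For each pair (i, j) with i < j, the coefficient of dx_i ∧ dx_j in alpha ∧ beta is (alpha_i * beta_j - alpha_j * beta_i). Collecting: alpha ∧ beta = (6) dx ∧ dy.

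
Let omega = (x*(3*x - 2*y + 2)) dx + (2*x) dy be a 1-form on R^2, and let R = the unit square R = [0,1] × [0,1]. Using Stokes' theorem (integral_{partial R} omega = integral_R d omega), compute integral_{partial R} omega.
integral_(partial R) omega = 3

Stokes: integral_partial_R omega = integral_R d omega with d omega = (∂Q/∂x - ∂P/∂y) dx ∧ dy.
  ∂Q/∂x = 2
  ∂P/∂y = -2*x
  integrand = ∂Q/∂x - ∂P/∂y = 2*x + 2.
Integrating over R: integral_0^1 integral_0^1 (2*x + 2) dx dy = 3.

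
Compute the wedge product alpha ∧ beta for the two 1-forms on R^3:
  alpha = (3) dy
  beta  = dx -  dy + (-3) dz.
alpha ∧ beta = (-3) dx ∧ dy + (-9) dy ∧ dz

Distribute the wedge, using dx_i ∧ dx_j = -dx_j ∧ dx_i and dx_i ∧ dx_i = 0. For each pair (i, j) with i < j, the coefficient of dx_i ∧ dx_j in alpha ∧ beta is (alpha_i * beta_j - alpha_j * beta_i). Collecting: alpha ∧ beta = (-3) dx ∧ dy + (-9) dy ∧ dz.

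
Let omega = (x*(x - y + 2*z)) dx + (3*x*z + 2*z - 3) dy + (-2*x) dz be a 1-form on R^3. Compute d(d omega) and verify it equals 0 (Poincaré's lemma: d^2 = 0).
d(d omega) = 0

Step 1: d omega = sum_{i<j} (∂f_j/∂x_i - ∂f_i/∂x_j) dx_i ∧ dx_j:
  coeff of dx ∧ dy: x + 3*z
  coeff of dx ∧ dz: -2*x - 2
  coeff of dy ∧ dz: -3*x - 2
Step 2: Apply d again to each 2-form coefficient. The only possible 3-form in R^3 is dx ∧ dy ∧ dz, with coefficient
  ∂(coeff of dy∧dz)/∂x - ∂(coeff of dx∧dz)/∂y + ∂(coeff of dx∧dy)/∂z
  = ∂/∂x (-3*x - 2) - ∂/∂y (-2*x - 2) + ∂/∂z (x + 3*z).
Each of these terms simplifies to sums of mixed partials that cancel in pairs. The result is 0 (by equality of mixed partials for smooth functions — Schwarz / Clairaut).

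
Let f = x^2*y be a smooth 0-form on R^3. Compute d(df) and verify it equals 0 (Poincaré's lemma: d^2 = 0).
d(df) = 0

Step 1: df = sum_i (∂f/∂x_i) dx_i = (2*x*y) dx + (x^2) dy + (0) dz.
Step 2: Apply d again. Using the 1-form formula, the coefficient of dx ∧ dy in d(df) is ∂^2 f/∂x ∂y - ∂^2 f/∂y ∂x = (2*x) - (2*x) = 0 (equality of mixed partials for smooth f).
Similarly for dx ∧ dz and dy ∧ dz — all coefficients vanish. So d(df) = 0.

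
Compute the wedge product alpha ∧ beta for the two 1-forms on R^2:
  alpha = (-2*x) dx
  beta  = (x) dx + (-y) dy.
alpha ∧ beta = (2*x*y) dx ∧ dy

Distribute the wedge, using dx_i ∧ dx_j = -dx_j ∧ dx_i and dx_i ∧ dx_i = 0. For each pair (i, j) with i < j, the coefficient of dx_i ∧ dx_j in alpha ∧ beta is (alpha_i * beta_j - alpha_j * beta_i). Collecting: alpha ∧ beta = (2*x*y) dx ∧ dy.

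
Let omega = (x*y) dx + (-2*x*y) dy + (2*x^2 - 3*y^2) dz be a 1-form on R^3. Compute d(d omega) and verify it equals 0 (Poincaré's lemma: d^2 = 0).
d(d omega) = 0

Step 1: d omega = sum_{i<j} (∂f_j/∂x_i - ∂f_i/∂x_j) dx_i ∧ dx_j:
  coeff of dx ∧ dy: -x - 2*y
  coeff of dx ∧ dz: 4*x
  coeff of dy ∧ dz: -6*y
Step 2: Apply d again to each 2-form coefficient. The only possible 3-form in R^3 is dx ∧ dy ∧ dz, with coefficient
  ∂(coeff of dy∧dz)/∂x - ∂(coeff of dx∧dz)/∂y + ∂(coeff of dx∧dy)/∂z
  = ∂/∂x (-6*y) - ∂/∂y (4*x) + ∂/∂z (-x - 2*y).
Each of these terms simplifies to sums of mixed partials that cancel in pairs. The result is 0 (by equality of mixed partials for smooth functions — Schwarz / Clairaut).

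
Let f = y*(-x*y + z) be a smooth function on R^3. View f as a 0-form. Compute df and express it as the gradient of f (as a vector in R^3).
df = (-y^2) dx + (-2*x*y + z) dy + (y) dz; grad f = (-y^2, -2*x*y + z, y)

For a 0-form f, d f = (∂f/∂x) dx + (∂f/∂y) dy + (∂f/∂z) dz. The components of the vector representation are exactly the entries of grad f in Cartesian coordinates:
  ∂f/∂x = -y^2
  ∂f/∂y = -2*x*y + z
  ∂f/∂z = y.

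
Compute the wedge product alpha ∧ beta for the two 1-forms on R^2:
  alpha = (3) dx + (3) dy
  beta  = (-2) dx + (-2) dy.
alpha ∧ beta = 0

Distribute the wedge, using dx_i ∧ dx_j = -dx_j ∧ dx_i and dx_i ∧ dx_i = 0. For each pair (i, j) with i < j, the coefficient of dx_i ∧ dx_j in alpha ∧ beta is (alpha_i * beta_j - alpha_j * beta_i). Collecting: alpha ∧ beta = 0.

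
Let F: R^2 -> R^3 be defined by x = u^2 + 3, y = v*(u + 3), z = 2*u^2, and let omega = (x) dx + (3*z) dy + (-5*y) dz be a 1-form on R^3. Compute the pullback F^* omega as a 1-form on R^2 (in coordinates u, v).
F^* omega = (2*u*(u^2 - 7*u*v - 30*v + 3)) du + (6*u^2*(u + 3)) dv

Using F^*(f dg) = (f ∘ F) d(g ∘ F), substitute each coordinate x_i by F_i(u, v) in f_i, and replace dx_i by d F_i = (∂F_i/∂u) du + (∂F_i/∂v) dv.
  For the x component: f_1(F) = u^2 + 3; d F_1 = (2*u) du + (0) dv
  For the y component: f_2(F) = 6*u^2; d F_2 = (v) du + (u + 3) dv
  For the z component: f_3(F) = 5*v*(-u - 3); d F_3 = (4*u) du + (0) dv
Combining and collecting du, dv coefficients:
  coeff of du: 2*u*(u^2 - 7*u*v - 30*v + 3)
  coeff of dv: 6*u^2*(u + 3)
F^* omega = (2*u*(u^2 - 7*u*v - 30*v + 3)) du + (6*u^2*(u + 3)) dv.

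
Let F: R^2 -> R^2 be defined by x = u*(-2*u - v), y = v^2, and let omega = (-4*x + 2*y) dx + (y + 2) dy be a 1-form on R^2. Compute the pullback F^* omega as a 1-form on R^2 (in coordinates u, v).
F^* omega = (-32*u^3 - 24*u^2*v - 12*u*v^2 - 2*v^3) du + (-8*u^3 - 4*u^2*v - 2*u*v^2 + 2*v^3 + 4*v) dv

Using F^*(f dg) = (f ∘ F) d(g ∘ F), substitute each coordinate x_i by F_i(u, v) in f_i, and replace dx_i by d F_i = (∂F_i/∂u) du + (∂F_i/∂v) dv.
  For the x component: f_1(F) = 8*u^2 + 4*u*v + 2*v^2; d F_1 = (-4*u - v) du + (-u) dv
  For the y component: f_2(F) = v^2 + 2; d F_2 = (0) du + (2*v) dv
Combining and collecting du, dv coefficients:
  coeff of du: -32*u^3 - 24*u^2*v - 12*u*v^2 - 2*v^3
  coeff of dv: -8*u^3 - 4*u^2*v - 2*u*v^2 + 2*v^3 + 4*v
F^* omega = (-32*u^3 - 24*u^2*v - 12*u*v^2 - 2*v^3) du + (-8*u^3 - 4*u^2*v - 2*u*v^2 + 2*v^3 + 4*v) dv.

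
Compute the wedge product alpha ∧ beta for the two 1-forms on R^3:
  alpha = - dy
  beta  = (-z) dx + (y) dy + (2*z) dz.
alpha ∧ beta = (-z) dx ∧ dy + (-2*z) dy ∧ dz

Distribute the wedge, using dx_i ∧ dx_j = -dx_j ∧ dx_i and dx_i ∧ dx_i = 0. For each pair (i, j) with i < j, the coefficient of dx_i ∧ dx_j in alpha ∧ beta is (alpha_i * beta_j - alpha_j * beta_i). Collecting: alpha ∧ beta = (-z) dx ∧ dy + (-2*z) dy ∧ dz.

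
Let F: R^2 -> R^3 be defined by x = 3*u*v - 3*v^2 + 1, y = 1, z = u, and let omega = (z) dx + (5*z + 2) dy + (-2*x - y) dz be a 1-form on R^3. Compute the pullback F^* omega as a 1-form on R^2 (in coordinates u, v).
F^* omega = (-3*u*v + 6*v^2 - 3) du + (3*u*(u - 2*v)) dv

Using F^*(f dg) = (f ∘ F) d(g ∘ F), substitute each coordinate x_i by F_i(u, v) in f_i, and replace dx_i by d F_i = (∂F_i/∂u) du + (∂F_i/∂v) dv.
  For the x component: f_1(F) = u; d F_1 = (3*v) du + (3*u - 6*v) dv
  For the y component: f_2(F) = 5*u + 2; d F_2 = (0) du + (0) dv
  For the z component: f_3(F) = -6*u*v + 6*v^2 - 3; d F_3 = (1) du + (0) dv
Combining and collecting du, dv coefficients:
  coeff of du: -3*u*v + 6*v^2 - 3
  coeff of dv: 3*u*(u - 2*v)
F^* omega = (-3*u*v + 6*v^2 - 3) du + (3*u*(u - 2*v)) dv.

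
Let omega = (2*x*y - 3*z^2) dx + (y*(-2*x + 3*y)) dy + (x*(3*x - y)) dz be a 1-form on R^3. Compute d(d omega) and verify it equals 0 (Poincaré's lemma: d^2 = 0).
d(d omega) = 0

Step 1: d omega = sum_{i<j} (∂f_j/∂x_i - ∂f_i/∂x_j) dx_i ∧ dx_j:
  coeff of dx ∧ dy: -2*x - 2*y
  coeff of dx ∧ dz: 6*x - y + 6*z
  coeff of dy ∧ dz: -x
Step 2: Apply d again to each 2-form coefficient. The only possible 3-form in R^3 is dx ∧ dy ∧ dz, with coefficient
  ∂(coeff of dy∧dz)/∂x - ∂(coeff of dx∧dz)/∂y + ∂(coeff of dx∧dy)/∂z
  = ∂/∂x (-x) - ∂/∂y (6*x - y + 6*z) + ∂/∂z (-2*x - 2*y).
Each of these terms simplifies to sums of mixed partials that cancel in pairs. The result is 0 (by equality of mixed partials for smooth functions — Schwarz / Clairaut).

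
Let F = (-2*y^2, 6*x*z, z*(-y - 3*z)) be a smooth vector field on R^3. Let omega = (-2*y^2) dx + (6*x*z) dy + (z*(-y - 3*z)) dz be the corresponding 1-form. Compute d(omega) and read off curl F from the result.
d(omega) = (-6*x - z) dy ∧ dz + (0) dz ∧ dx + (4*y + 6*z) dx ∧ dy; curl F = (-6*x - z, 0, 4*y + 6*z)

d omega = sum_{i<j} (∂f_j/∂x_i - ∂f_i/∂x_j) dx_i ∧ dx_j. Under the identification (dy ∧ dz, dz ∧ dx, dx ∧ dy) ↔ (e_x, e_y, e_z), the coefficients are exactly the components of curl F. Compute:
  ∂R/∂y - ∂Q/∂z = (-z) - (6*x) = -6*x - z
  ∂P/∂z - ∂R/∂x = (0) - (0) = 0
  ∂Q/∂x - ∂P/∂y = (6*z) - (-4*y) = 4*y + 6*z.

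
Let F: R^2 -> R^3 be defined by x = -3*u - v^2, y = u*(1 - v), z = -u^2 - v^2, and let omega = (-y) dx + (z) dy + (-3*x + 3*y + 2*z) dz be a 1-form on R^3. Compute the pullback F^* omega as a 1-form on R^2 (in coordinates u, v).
F^* omega = (4*u^3 + 7*u^2*v - 25*u^2 - 2*u*v^2 - 3*u*v + 3*u + v^3 - v^2) du + (u^3 + 4*u^2*v + 5*u*v^2 - 22*u*v - 2*v^3) dv

Using F^*(f dg) = (f ∘ F) d(g ∘ F), substitute each coordinate x_i by F_i(u, v) in f_i, and replace dx_i by d F_i = (∂F_i/∂u) du + (∂F_i/∂v) dv.
  For the x component: f_1(F) = u*(v - 1); d F_1 = (-3) du + (-2*v) dv
  For the y component: f_2(F) = -u^2 - v^2; d F_2 = (1 - v) du + (-u) dv
  For the z component: f_3(F) = -2*u^2 - 3*u*v + 12*u + v^2; d F_3 = (-2*u) du + (-2*v) dv
Combining and collecting du, dv coefficients:
  coeff of du: 4*u^3 + 7*u^2*v - 25*u^2 - 2*u*v^2 - 3*u*v + 3*u + v^3 - v^2
  coeff of dv: u^3 + 4*u^2*v + 5*u*v^2 - 22*u*v - 2*v^3
F^* omega = (4*u^3 + 7*u^2*v - 25*u^2 - 2*u*v^2 - 3*u*v + 3*u + v^3 - v^2) du + (u^3 + 4*u^2*v + 5*u*v^2 - 22*u*v - 2*v^3) dv.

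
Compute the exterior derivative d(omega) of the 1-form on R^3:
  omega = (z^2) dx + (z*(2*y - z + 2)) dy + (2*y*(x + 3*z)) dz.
d(omega) = (2*y - 2*z) dx ∧ dz + (2*x - 2*y + 8*z - 2) dy ∧ dz

For a 1-form omega = sum_i f_i dx_i, the exterior derivative is
  d(omega) = sum_{i < j} (∂f_j/∂x_i - ∂f_i/∂x_j) dx_i ∧ dx_j.
  coefficient of dx ∧ dz: ∂f_3/∂x - ∂f_1/∂z = ∂(2*y*(x + 3*z))/∂x - ∂(z^2)/∂z = 2*y - 2*z
  coefficient of dy ∧ dz: ∂f_3/∂y - ∂f_2/∂z = ∂(2*y*(x + 3*z))/∂y - ∂(z*(2*y - z + 2))/∂z = 2*x - 2*y + 8*z - 2
Assembling: d(omega) = (2*y - 2*z) dx ∧ dz + (2*x - 2*y + 8*z - 2) dy ∧ dz.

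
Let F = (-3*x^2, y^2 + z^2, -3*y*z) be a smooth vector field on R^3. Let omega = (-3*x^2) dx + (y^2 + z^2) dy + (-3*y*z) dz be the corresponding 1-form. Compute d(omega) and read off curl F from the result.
d(omega) = (-5*z) dy ∧ dz + (0) dz ∧ dx + (0) dx ∧ dy; curl F = (-5*z, 0, 0)

d omega = sum_{i<j} (∂f_j/∂x_i - ∂f_i/∂x_j) dx_i ∧ dx_j. Under the identification (dy ∧ dz, dz ∧ dx, dx ∧ dy) ↔ (e_x, e_y, e_z), the coefficients are exactly the components of curl F. Compute:
  ∂R/∂y - ∂Q/∂z = (-3*z) - (2*z) = -5*z
  ∂P/∂z - ∂R/∂x = (0) - (0) = 0
  ∂Q/∂x - ∂P/∂y = (0) - (0) = 0.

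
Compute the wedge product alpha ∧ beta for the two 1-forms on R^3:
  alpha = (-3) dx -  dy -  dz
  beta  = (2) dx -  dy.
alpha ∧ beta = (5) dx ∧ dy + (2) dx ∧ dz + (-1) dy ∧ dz

Distribute the wedge, using dx_i ∧ dx_j = -dx_j ∧ dx_i and dx_i ∧ dx_i = 0. For each pair (i, j) with i < j, the coefficient of dx_i ∧ dx_j in alpha ∧ beta is (alpha_i * beta_j - alpha_j * beta_i). Collecting: alpha ∧ beta = (5) dx ∧ dy + (2) dx ∧ dz + (-1) dy ∧ dz.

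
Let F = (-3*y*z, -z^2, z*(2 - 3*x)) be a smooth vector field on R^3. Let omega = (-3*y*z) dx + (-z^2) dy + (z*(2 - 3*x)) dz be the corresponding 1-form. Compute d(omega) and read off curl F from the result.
d(omega) = (2*z) dy ∧ dz + (-3*y + 3*z) dz ∧ dx + (3*z) dx ∧ dy; curl F = (2*z, -3*y + 3*z, 3*z)

d omega = sum_{i<j} (∂f_j/∂x_i - ∂f_i/∂x_j) dx_i ∧ dx_j. Under the identification (dy ∧ dz, dz ∧ dx, dx ∧ dy) ↔ (e_x, e_y, e_z), the coefficients are exactly the components of curl F. Compute:
  ∂R/∂y - ∂Q/∂z = (0) - (-2*z) = 2*z
  ∂P/∂z - ∂R/∂x = (-3*y) - (-3*z) = -3*y + 3*z
  ∂Q/∂x - ∂P/∂y = (0) - (-3*z) = 3*z.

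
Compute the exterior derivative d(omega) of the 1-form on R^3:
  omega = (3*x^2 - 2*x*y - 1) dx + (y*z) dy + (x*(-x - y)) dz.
d(omega) = (2*x) dx ∧ dy + (-2*x - y) dx ∧ dz + (-x - y) dy ∧ dz

For a 1-form omega = sum_i f_i dx_i, the exterior derivative is
  d(omega) = sum_{i < j} (∂f_j/∂x_i - ∂f_i/∂x_j) dx_i ∧ dx_j.
  coefficient of dx ∧ dy: ∂f_2/∂x - ∂f_1/∂y = ∂(y*z)/∂x - ∂(3*x^2 - 2*x*y - 1)/∂y = 2*x
  coefficient of dx ∧ dz: ∂f_3/∂x - ∂f_1/∂z = ∂(x*(-x - y))/∂x - ∂(3*x^2 - 2*x*y - 1)/∂z = -2*x - y
  coefficient of dy ∧ dz: ∂f_3/∂y - ∂f_2/∂z = ∂(x*(-x - y))/∂y - ∂(y*z)/∂z = -x - y
Assembling: d(omega) = (2*x) dx ∧ dy + (-2*x - y) dx ∧ dz + (-x - y) dy ∧ dz.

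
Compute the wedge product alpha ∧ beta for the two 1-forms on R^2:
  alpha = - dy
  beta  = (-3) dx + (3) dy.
alpha ∧ beta = (-3) dx ∧ dy

Distribute the wedge, using dx_i ∧ dx_j = -dx_j ∧ dx_i and dx_i ∧ dx_i = 0. For each pair (i, j) with i < j, the coefficient of dx_i ∧ dx_j in alpha ∧ beta is (alpha_i * beta_j - alpha_j * beta_i). Collecting: alpha ∧ beta = (-3) dx ∧ dy.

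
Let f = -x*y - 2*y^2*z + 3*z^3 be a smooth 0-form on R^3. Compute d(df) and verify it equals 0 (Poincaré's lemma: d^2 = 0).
d(df) = 0

Step 1: df = sum_i (∂f/∂x_i) dx_i = (-y) dx + (-x - 4*y*z) dy + (-2*y^2 + 9*z^2) dz.
Step 2: Apply d again. Using the 1-form formula, the coefficient of dx ∧ dy in d(df) is ∂^2 f/∂x ∂y - ∂^2 f/∂y ∂x = (-1) - (-1) = 0 (equality of mixed partials for smooth f).
Similarly for dx ∧ dz and dy ∧ dz — all coefficients vanish. So d(df) = 0.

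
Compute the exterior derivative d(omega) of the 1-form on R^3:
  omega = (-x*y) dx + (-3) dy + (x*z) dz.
d(omega) = (x) dx ∧ dy + (z) dx ∧ dz

For a 1-form omega = sum_i f_i dx_i, the exterior derivative is
  d(omega) = sum_{i < j} (∂f_j/∂x_i - ∂f_i/∂x_j) dx_i ∧ dx_j.
  coefficient of dx ∧ dy: ∂f_2/∂x - ∂f_1/∂y = ∂(-3)/∂x - ∂(-x*y)/∂y = x
  coefficient of dx ∧ dz: ∂f_3/∂x - ∂f_1/∂z = ∂(x*z)/∂x - ∂(-x*y)/∂z = z
Assembling: d(omega) = (x) dx ∧ dy + (z) dx ∧ dz.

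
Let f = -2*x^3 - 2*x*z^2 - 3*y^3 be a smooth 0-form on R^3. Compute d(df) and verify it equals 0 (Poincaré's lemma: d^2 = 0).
d(df) = 0

Step 1: df = sum_i (∂f/∂x_i) dx_i = (-6*x^2 - 2*z^2) dx + (-9*y^2) dy + (-4*x*z) dz.
Step 2: Apply d again. Using the 1-form formula, the coefficient of dx ∧ dy in d(df) is ∂^2 f/∂x ∂y - ∂^2 f/∂y ∂x = (0) - (0) = 0 (equality of mixed partials for smooth f).
Similarly for dx ∧ dz and dy ∧ dz — all coefficients vanish. So d(df) = 0.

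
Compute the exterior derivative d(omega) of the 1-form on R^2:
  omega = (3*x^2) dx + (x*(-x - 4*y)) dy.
d(omega) = (-2*x - 4*y) dx ∧ dy

For a 1-form omega = sum_i f_i dx_i, the exterior derivative is
  d(omega) = sum_{i < j} (∂f_j/∂x_i - ∂f_i/∂x_j) dx_i ∧ dx_j.
  coefficient of dx ∧ dy: ∂f_2/∂x - ∂f_1/∂y = ∂(x*(-x - 4*y))/∂x - ∂(3*x^2)/∂y = -2*x - 4*y
Assembling: d(omega) = (-2*x - 4*y) dx ∧ dy.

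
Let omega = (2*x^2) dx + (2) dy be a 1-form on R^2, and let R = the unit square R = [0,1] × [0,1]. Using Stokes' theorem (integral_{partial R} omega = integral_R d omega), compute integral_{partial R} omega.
integral_(partial R) omega = 0

Stokes: integral_partial_R omega = integral_R d omega with d omega = (∂Q/∂x - ∂P/∂y) dx ∧ dy.
  ∂Q/∂x = 0
  ∂P/∂y = 0
  integrand = ∂Q/∂x - ∂P/∂y = 0.
Integrating over R: integral_0^1 integral_0^1 (0) dx dy = 0.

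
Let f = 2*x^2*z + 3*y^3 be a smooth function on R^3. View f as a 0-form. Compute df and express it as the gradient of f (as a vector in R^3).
df = (4*x*z) dx + (9*y^2) dy + (2*x^2) dz; grad f = (4*x*z, 9*y^2, 2*x^2)

For a 0-form f, d f = (∂f/∂x) dx + (∂f/∂y) dy + (∂f/∂z) dz. The components of the vector representation are exactly the entries of grad f in Cartesian coordinates:
  ∂f/∂x = 4*x*z
  ∂f/∂y = 9*y^2
  ∂f/∂z = 2*x^2.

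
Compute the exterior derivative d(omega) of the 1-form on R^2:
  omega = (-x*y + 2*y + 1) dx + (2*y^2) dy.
d(omega) = (x - 2) dx ∧ dy

For a 1-form omega = sum_i f_i dx_i, the exterior derivative is
  d(omega) = sum_{i < j} (∂f_j/∂x_i - ∂f_i/∂x_j) dx_i ∧ dx_j.
  coefficient of dx ∧ dy: ∂f_2/∂x - ∂f_1/∂y = ∂(2*y^2)/∂x - ∂(-x*y + 2*y + 1)/∂y = x - 2
Assembling: d(omega) = (x - 2) dx ∧ dy.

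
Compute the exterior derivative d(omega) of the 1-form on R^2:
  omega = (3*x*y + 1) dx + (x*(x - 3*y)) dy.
d(omega) = (-x - 3*y) dx ∧ dy

For a 1-form omega = sum_i f_i dx_i, the exterior derivative is
  d(omega) = sum_{i < j} (∂f_j/∂x_i - ∂f_i/∂x_j) dx_i ∧ dx_j.
  coefficient of dx ∧ dy: ∂f_2/∂x - ∂f_1/∂y = ∂(x*(x - 3*y))/∂x - ∂(3*x*y + 1)/∂y = -x - 3*y
Assembling: d(omega) = (-x - 3*y) dx ∧ dy.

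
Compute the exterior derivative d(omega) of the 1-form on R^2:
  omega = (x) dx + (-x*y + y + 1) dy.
d(omega) = (-y) dx ∧ dy

For a 1-form omega = sum_i f_i dx_i, the exterior derivative is
  d(omega) = sum_{i < j} (∂f_j/∂x_i - ∂f_i/∂x_j) dx_i ∧ dx_j.
  coefficient of dx ∧ dy: ∂f_2/∂x - ∂f_1/∂y = ∂(-x*y + y + 1)/∂x - ∂(x)/∂y = -y
Assembling: d(omega) = (-y) dx ∧ dy.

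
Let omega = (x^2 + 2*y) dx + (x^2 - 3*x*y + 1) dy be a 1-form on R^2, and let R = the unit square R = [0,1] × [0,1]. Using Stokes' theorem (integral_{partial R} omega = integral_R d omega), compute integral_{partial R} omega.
integral_(partial R) omega = -5/2

Stokes: integral_partial_R omega = integral_R d omega with d omega = (∂Q/∂x - ∂P/∂y) dx ∧ dy.
  ∂Q/∂x = 2*x - 3*y
  ∂P/∂y = 2
  integrand = ∂Q/∂x - ∂P/∂y = 2*x - 3*y - 2.
Integrating over R: integral_0^1 integral_0^1 (2*x - 3*y - 2) dx dy = -5/2.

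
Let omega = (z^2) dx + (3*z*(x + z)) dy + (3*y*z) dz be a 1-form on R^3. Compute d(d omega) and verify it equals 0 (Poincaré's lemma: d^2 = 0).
d(d omega) = 0

Step 1: d omega = sum_{i<j} (∂f_j/∂x_i - ∂f_i/∂x_j) dx_i ∧ dx_j:
  coeff of dx ∧ dy: 3*z
  coeff of dx ∧ dz: -2*z
  coeff of dy ∧ dz: -3*x - 3*z
Step 2: Apply d again to each 2-form coefficient. The only possible 3-form in R^3 is dx ∧ dy ∧ dz, with coefficient
  ∂(coeff of dy∧dz)/∂x - ∂(coeff of dx∧dz)/∂y + ∂(coeff of dx∧dy)/∂z
  = ∂/∂x (-3*x - 3*z) - ∂/∂y (-2*z) + ∂/∂z (3*z).
Each of these terms simplifies to sums of mixed partials that cancel in pairs. The result is 0 (by equality of mixed partials for smooth functions — Schwarz / Clairaut).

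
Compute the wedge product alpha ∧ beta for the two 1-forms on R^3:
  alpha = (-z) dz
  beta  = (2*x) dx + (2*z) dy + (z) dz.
alpha ∧ beta = (2*x*z) dx ∧ dz + (2*z^2) dy ∧ dz

Distribute the wedge, using dx_i ∧ dx_j = -dx_j ∧ dx_i and dx_i ∧ dx_i = 0. For each pair (i, j) with i < j, the coefficient of dx_i ∧ dx_j in alpha ∧ beta is (alpha_i * beta_j - alpha_j * beta_i). Collecting: alpha ∧ beta = (2*x*z) dx ∧ dz + (2*z^2) dy ∧ dz.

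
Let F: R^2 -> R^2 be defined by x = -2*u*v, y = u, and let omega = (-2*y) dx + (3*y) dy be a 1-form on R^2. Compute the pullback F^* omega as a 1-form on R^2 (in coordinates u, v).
F^* omega = (u*(4*v + 3)) du + (4*u^2) dv

Using F^*(f dg) = (f ∘ F) d(g ∘ F), substitute each coordinate x_i by F_i(u, v) in f_i, and replace dx_i by d F_i = (∂F_i/∂u) du + (∂F_i/∂v) dv.
  For the x component: f_1(F) = -2*u; d F_1 = (-2*v) du + (-2*u) dv
  For the y component: f_2(F) = 3*u; d F_2 = (1) du + (0) dv
Combining and collecting du, dv coefficients:
  coeff of du: u*(4*v + 3)
  coeff of dv: 4*u^2
F^* omega = (u*(4*v + 3)) du + (4*u^2) dv.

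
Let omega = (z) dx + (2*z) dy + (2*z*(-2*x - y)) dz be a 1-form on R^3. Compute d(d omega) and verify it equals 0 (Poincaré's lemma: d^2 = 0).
d(d omega) = 0

Step 1: d omega = sum_{i<j} (∂f_j/∂x_i - ∂f_i/∂x_j) dx_i ∧ dx_j:
  coeff of dx ∧ dy: 0
  coeff of dx ∧ dz: -4*z - 1
  coeff of dy ∧ dz: -2*z - 2
Step 2: Apply d again to each 2-form coefficient. The only possible 3-form in R^3 is dx ∧ dy ∧ dz, with coefficient
  ∂(coeff of dy∧dz)/∂x - ∂(coeff of dx∧dz)/∂y + ∂(coeff of dx∧dy)/∂z
  = ∂/∂x (-2*z - 2) - ∂/∂y (-4*z - 1) + ∂/∂z (0).
Each of these terms simplifies to sums of mixed partials that cancel in pairs. The result is 0 (by equality of mixed partials for smooth functions — Schwarz / Clairaut).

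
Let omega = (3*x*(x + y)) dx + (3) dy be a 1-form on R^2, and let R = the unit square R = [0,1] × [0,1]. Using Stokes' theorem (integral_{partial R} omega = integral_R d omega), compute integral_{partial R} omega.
integral_(partial R) omega = -3/2

Stokes: integral_partial_R omega = integral_R d omega with d omega = (∂Q/∂x - ∂P/∂y) dx ∧ dy.
  ∂Q/∂x = 0
  ∂P/∂y = 3*x
  integrand = ∂Q/∂x - ∂P/∂y = -3*x.
Integrating over R: integral_0^1 integral_0^1 (-3*x) dx dy = -3/2.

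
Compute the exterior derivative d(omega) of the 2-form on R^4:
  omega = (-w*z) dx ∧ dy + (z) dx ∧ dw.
d(omega) = (-w) dx ∧ dy ∧ dz + (-z) dx ∧ dy ∧ dw + (-1) dx ∧ dz ∧ dw

For a 2-form omega = sum_{i<j} g_{ij} dx_i ∧ dx_j, the exterior derivative is
  d(omega) = sum_{i<j} d(g_{ij}) ∧ dx_i ∧ dx_j = sum_{i<j, k} (∂g_{ij}/∂x_k) dx_k ∧ dx_i ∧ dx_j.
Expand each term, using dx_k ∧ dx_i ∧ dx_j = sgn(permutation) dx_{(a)} ∧ dx_{(b)} ∧ dx_{(c)} with (a < b < c) sorted:
  d(-w*z) includes (∂/∂z)(-w*z) dz = (-w) dz, which multiplied by dx ∧ dy gives (-w) dx ∧ dy ∧ dz
  d(-w*z) includes (∂/∂w)(-w*z) dw = (-z) dw, which multiplied by dx ∧ dy gives (-z) dx ∧ dy ∧ dw
  d(z) includes (∂/∂z)(z) dz = (1) dz, which multiplied by dx ∧ dw gives (-1) dx ∧ dz ∧ dw
Collecting like 3-forms: d(omega) = (-w) dx ∧ dy ∧ dz + (-z) dx ∧ dy ∧ dw + (-1) dx ∧ dz ∧ dw.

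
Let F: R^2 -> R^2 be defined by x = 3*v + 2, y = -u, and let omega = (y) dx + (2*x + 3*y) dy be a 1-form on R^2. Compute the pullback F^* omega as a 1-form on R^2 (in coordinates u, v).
F^* omega = (3*u - 6*v - 4) du + (-3*u) dv

Using F^*(f dg) = (f ∘ F) d(g ∘ F), substitute each coordinate x_i by F_i(u, v) in f_i, and replace dx_i by d F_i = (∂F_i/∂u) du + (∂F_i/∂v) dv.
  For the x component: f_1(F) = -u; d F_1 = (0) du + (3) dv
  For the y component: f_2(F) = -3*u + 6*v + 4; d F_2 = (-1) du + (0) dv
Combining and collecting du, dv coefficients:
  coeff of du: 3*u - 6*v - 4
  coeff of dv: -3*u
F^* omega = (3*u - 6*v - 4) du + (-3*u) dv.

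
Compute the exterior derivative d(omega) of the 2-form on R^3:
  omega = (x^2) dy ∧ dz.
d(omega) = (2*x) dx ∧ dy ∧ dz

For a 2-form omega = sum_{i<j} g_{ij} dx_i ∧ dx_j, the exterior derivative is
  d(omega) = sum_{i<j} d(g_{ij}) ∧ dx_i ∧ dx_j = sum_{i<j, k} (∂g_{ij}/∂x_k) dx_k ∧ dx_i ∧ dx_j.
Expand each term, using dx_k ∧ dx_i ∧ dx_j = sgn(permutation) dx_{(a)} ∧ dx_{(b)} ∧ dx_{(c)} with (a < b < c) sorted:
  d(x^2) includes (∂/∂x)(x^2) dx = (2*x) dx, which multiplied by dy ∧ dz gives (2*x) dx ∧ dy ∧ dz
Collecting like 3-forms: d(omega) = (2*x) dx ∧ dy ∧ dz.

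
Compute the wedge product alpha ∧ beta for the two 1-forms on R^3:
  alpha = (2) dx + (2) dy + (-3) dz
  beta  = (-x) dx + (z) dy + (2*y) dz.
alpha ∧ beta = (2*x + 2*z) dx ∧ dy + (-3*x + 4*y) dx ∧ dz + (4*y + 3*z) dy ∧ dz

Distribute the wedge, using dx_i ∧ dx_j = -dx_j ∧ dx_i and dx_i ∧ dx_i = 0. For each pair (i, j) with i < j, the coefficient of dx_i ∧ dx_j in alpha ∧ beta is (alpha_i * beta_j - alpha_j * beta_i). Collecting: alpha ∧ beta = (2*x + 2*z) dx ∧ dy + (-3*x + 4*y) dx ∧ dz + (4*y + 3*z) dy ∧ dz.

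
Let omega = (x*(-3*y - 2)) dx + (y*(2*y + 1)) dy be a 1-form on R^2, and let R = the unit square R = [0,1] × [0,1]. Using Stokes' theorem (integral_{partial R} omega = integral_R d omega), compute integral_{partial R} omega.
integral_(partial R) omega = 3/2

Stokes: integral_partial_R omega = integral_R d omega with d omega = (∂Q/∂x - ∂P/∂y) dx ∧ dy.
  ∂Q/∂x = 0
  ∂P/∂y = -3*x
  integrand = ∂Q/∂x - ∂P/∂y = 3*x.
Integrating over R: integral_0^1 integral_0^1 (3*x) dx dy = 3/2.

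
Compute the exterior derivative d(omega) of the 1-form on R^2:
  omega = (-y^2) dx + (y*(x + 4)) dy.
d(omega) = (3*y) dx ∧ dy

For a 1-form omega = sum_i f_i dx_i, the exterior derivative is
  d(omega) = sum_{i < j} (∂f_j/∂x_i - ∂f_i/∂x_j) dx_i ∧ dx_j.
  coefficient of dx ∧ dy: ∂f_2/∂x - ∂f_1/∂y = ∂(y*(x + 4))/∂x - ∂(-y^2)/∂y = 3*y
Assembling: d(omega) = (3*y) dx ∧ dy.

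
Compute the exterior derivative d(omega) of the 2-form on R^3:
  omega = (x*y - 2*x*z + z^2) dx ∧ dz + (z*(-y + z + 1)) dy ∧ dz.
d(omega) = (-x) dx ∧ dy ∧ dz

For a 2-form omega = sum_{i<j} g_{ij} dx_i ∧ dx_j, the exterior derivative is
  d(omega) = sum_{i<j} d(g_{ij}) ∧ dx_i ∧ dx_j = sum_{i<j, k} (∂g_{ij}/∂x_k) dx_k ∧ dx_i ∧ dx_j.
Expand each term, using dx_k ∧ dx_i ∧ dx_j = sgn(permutation) dx_{(a)} ∧ dx_{(b)} ∧ dx_{(c)} with (a < b < c) sorted:
  d(x*y - 2*x*z + z^2) includes (∂/∂y)(x*y - 2*x*z + z^2) dy = (x) dy, which multiplied by dx ∧ dz gives (-x) dx ∧ dy ∧ dz
Collecting like 3-forms: d(omega) = (-x) dx ∧ dy ∧ dz.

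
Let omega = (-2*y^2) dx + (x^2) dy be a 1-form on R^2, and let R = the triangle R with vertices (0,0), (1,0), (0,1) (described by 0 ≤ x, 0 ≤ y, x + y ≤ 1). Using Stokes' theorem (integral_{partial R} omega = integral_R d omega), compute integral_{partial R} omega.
integral_(partial R) omega = 1

Stokes: integral_partial_R omega = integral_R d omega with d omega = (∂Q/∂x - ∂P/∂y) dx ∧ dy.
  ∂Q/∂x = 2*x
  ∂P/∂y = -4*y
  integrand = ∂Q/∂x - ∂P/∂y = 2*x + 4*y.
Integrating over R: integral_0^1 integral_0^{1-x} (2*x + 4*y) dy dx = 1.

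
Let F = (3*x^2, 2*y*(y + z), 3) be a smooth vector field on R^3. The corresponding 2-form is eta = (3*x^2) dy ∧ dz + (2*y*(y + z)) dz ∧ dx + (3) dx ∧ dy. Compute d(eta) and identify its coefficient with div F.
d(eta) = (6*x + 4*y + 2*z) dx ∧ dy ∧ dz; div F = 6*x + 4*y + 2*z

For a 2-form in R^3 of the form above, applying d gives a 3-form with coefficient ∂P/∂x + ∂Q/∂y + ∂R/∂z:
  ∂P/∂x = 6*x
  ∂Q/∂y = 4*y + 2*z
  ∂R/∂z = 0
Sum = 6*x + 4*y + 2*z, which is exactly div F.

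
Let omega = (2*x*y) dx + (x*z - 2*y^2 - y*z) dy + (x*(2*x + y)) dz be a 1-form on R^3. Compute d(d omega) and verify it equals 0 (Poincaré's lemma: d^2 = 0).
d(d omega) = 0

Step 1: d omega = sum_{i<j} (∂f_j/∂x_i - ∂f_i/∂x_j) dx_i ∧ dx_j:
  coeff of dx ∧ dy: -2*x + z
  coeff of dx ∧ dz: 4*x + y
  coeff of dy ∧ dz: y
Step 2: Apply d again to each 2-form coefficient. The only possible 3-form in R^3 is dx ∧ dy ∧ dz, with coefficient
  ∂(coeff of dy∧dz)/∂x - ∂(coeff of dx∧dz)/∂y + ∂(coeff of dx∧dy)/∂z
  = ∂/∂x (y) - ∂/∂y (4*x + y) + ∂/∂z (-2*x + z).
Each of these terms simplifies to sums of mixed partials that cancel in pairs. The result is 0 (by equality of mixed partials for smooth functions — Schwarz / Clairaut).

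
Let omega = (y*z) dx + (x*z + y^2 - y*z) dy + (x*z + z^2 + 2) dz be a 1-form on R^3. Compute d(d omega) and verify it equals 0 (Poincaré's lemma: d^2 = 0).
d(d omega) = 0

Step 1: d omega = sum_{i<j} (∂f_j/∂x_i - ∂f_i/∂x_j) dx_i ∧ dx_j:
  coeff of dx ∧ dy: 0
  coeff of dx ∧ dz: -y + z
  coeff of dy ∧ dz: -x + y
Step 2: Apply d again to each 2-form coefficient. The only possible 3-form in R^3 is dx ∧ dy ∧ dz, with coefficient
  ∂(coeff of dy∧dz)/∂x - ∂(coeff of dx∧dz)/∂y + ∂(coeff of dx∧dy)/∂z
  = ∂/∂x (-x + y) - ∂/∂y (-y + z) + ∂/∂z (0).
Each of these terms simplifies to sums of mixed partials that cancel in pairs. The result is 0 (by equality of mixed partials for smooth functions — Schwarz / Clairaut).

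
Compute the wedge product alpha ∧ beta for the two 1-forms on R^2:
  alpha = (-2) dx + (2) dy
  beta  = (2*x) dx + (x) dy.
alpha ∧ beta = (-6*x) dx ∧ dy

Distribute the wedge, using dx_i ∧ dx_j = -dx_j ∧ dx_i and dx_i ∧ dx_i = 0. For each pair (i, j) with i < j, the coefficient of dx_i ∧ dx_j in alpha ∧ beta is (alpha_i * beta_j - alpha_j * beta_i). Collecting: alpha ∧ beta = (-6*x) dx ∧ dy.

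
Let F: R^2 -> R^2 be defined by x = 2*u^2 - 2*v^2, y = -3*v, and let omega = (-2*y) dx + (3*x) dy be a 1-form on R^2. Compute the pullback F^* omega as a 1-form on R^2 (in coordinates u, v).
F^* omega = (24*u*v) du + (-18*u^2 - 6*v^2) dv

Using F^*(f dg) = (f ∘ F) d(g ∘ F), substitute each coordinate x_i by F_i(u, v) in f_i, and replace dx_i by d F_i = (∂F_i/∂u) du + (∂F_i/∂v) dv.
  For the x component: f_1(F) = 6*v; d F_1 = (4*u) du + (-4*v) dv
  For the y component: f_2(F) = 6*u^2 - 6*v^2; d F_2 = (0) du + (-3) dv
Combining and collecting du, dv coefficients:
  coeff of du: 24*u*v
  coeff of dv: -18*u^2 - 6*v^2
F^* omega = (24*u*v) du + (-18*u^2 - 6*v^2) dv.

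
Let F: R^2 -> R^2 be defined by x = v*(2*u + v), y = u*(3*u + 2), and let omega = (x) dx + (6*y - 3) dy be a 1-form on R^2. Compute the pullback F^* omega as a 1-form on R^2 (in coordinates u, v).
F^* omega = (108*u^3 + 108*u^2 + 4*u*v^2 + 6*u + 2*v^3 - 6) du + (2*v*(2*u^2 + 3*u*v + v^2)) dv

Using F^*(f dg) = (f ∘ F) d(g ∘ F), substitute each coordinate x_i by F_i(u, v) in f_i, and replace dx_i by d F_i = (∂F_i/∂u) du + (∂F_i/∂v) dv.
  For the x component: f_1(F) = v*(2*u + v); d F_1 = (2*v) du + (2*u + 2*v) dv
  For the y component: f_2(F) = 18*u^2 + 12*u - 3; d F_2 = (6*u + 2) du + (0) dv
Combining and collecting du, dv coefficients:
  coeff of du: 108*u^3 + 108*u^2 + 4*u*v^2 + 6*u + 2*v^3 - 6
  coeff of dv: 2*v*(2*u^2 + 3*u*v + v^2)
F^* omega = (108*u^3 + 108*u^2 + 4*u*v^2 + 6*u + 2*v^3 - 6) du + (2*v*(2*u^2 + 3*u*v + v^2)) dv.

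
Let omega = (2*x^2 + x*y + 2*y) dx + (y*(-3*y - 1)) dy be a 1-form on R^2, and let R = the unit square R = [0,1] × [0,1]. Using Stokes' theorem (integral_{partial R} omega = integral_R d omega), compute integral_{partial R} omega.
integral_(partial R) omega = -5/2

Stokes: integral_partial_R omega = integral_R d omega with d omega = (∂Q/∂x - ∂P/∂y) dx ∧ dy.
  ∂Q/∂x = 0
  ∂P/∂y = x + 2
  integrand = ∂Q/∂x - ∂P/∂y = -x - 2.
Integrating over R: integral_0^1 integral_0^1 (-x - 2) dx dy = -5/2.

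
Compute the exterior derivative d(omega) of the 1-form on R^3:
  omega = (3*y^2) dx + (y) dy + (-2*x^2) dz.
d(omega) = (-6*y) dx ∧ dy + (-4*x) dx ∧ dz

For a 1-form omega = sum_i f_i dx_i, the exterior derivative is
  d(omega) = sum_{i < j} (∂f_j/∂x_i - ∂f_i/∂x_j) dx_i ∧ dx_j.
  coefficient of dx ∧ dy: ∂f_2/∂x - ∂f_1/∂y = ∂(y)/∂x - ∂(3*y^2)/∂y = -6*y
  coefficient of dx ∧ dz: ∂f_3/∂x - ∂f_1/∂z = ∂(-2*x^2)/∂x - ∂(3*y^2)/∂z = -4*x
Assembling: d(omega) = (-6*y) dx ∧ dy + (-4*x) dx ∧ dz.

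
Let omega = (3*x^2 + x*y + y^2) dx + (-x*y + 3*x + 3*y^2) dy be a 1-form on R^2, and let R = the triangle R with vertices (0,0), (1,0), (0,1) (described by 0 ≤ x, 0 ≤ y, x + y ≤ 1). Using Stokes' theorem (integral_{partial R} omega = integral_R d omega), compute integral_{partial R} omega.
integral_(partial R) omega = 5/6

Stokes: integral_partial_R omega = integral_R d omega with d omega = (∂Q/∂x - ∂P/∂y) dx ∧ dy.
  ∂Q/∂x = 3 - y
  ∂P/∂y = x + 2*y
  integrand = ∂Q/∂x - ∂P/∂y = -x - 3*y + 3.
Integrating over R: integral_0^1 integral_0^{1-x} (-x - 3*y + 3) dy dx = 5/6.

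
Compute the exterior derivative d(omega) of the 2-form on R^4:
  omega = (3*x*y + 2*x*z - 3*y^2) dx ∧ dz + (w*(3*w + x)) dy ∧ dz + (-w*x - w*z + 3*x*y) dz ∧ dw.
d(omega) = (w - 3*x + 6*y) dx ∧ dy ∧ dz + (6*w + 4*x) dy ∧ dz ∧ dw + (-w + 3*y) dx ∧ dz ∧ dw

For a 2-form omega = sum_{i<j} g_{ij} dx_i ∧ dx_j, the exterior derivative is
  d(omega) = sum_{i<j} d(g_{ij}) ∧ dx_i ∧ dx_j = sum_{i<j, k} (∂g_{ij}/∂x_k) dx_k ∧ dx_i ∧ dx_j.
Expand each term, using dx_k ∧ dx_i ∧ dx_j = sgn(permutation) dx_{(a)} ∧ dx_{(b)} ∧ dx_{(c)} with (a < b < c) sorted:
  d(3*x*y + 2*x*z - 3*y^2) includes (∂/∂y)(3*x*y + 2*x*z - 3*y^2) dy = (3*x - 6*y) dy, which multiplied by dx ∧ dz gives (-3*x + 6*y) dx ∧ dy ∧ dz
  d(w*(3*w + x)) includes (∂/∂x)(w*(3*w + x)) dx = (w) dx, which multiplied by dy ∧ dz gives (w) dx ∧ dy ∧ dz
  d(w*(3*w + x)) includes (∂/∂w)(w*(3*w + x)) dw = (6*w + x) dw, which multiplied by dy ∧ dz gives (6*w + x) dy ∧ dz ∧ dw
  d(-w*x - w*z + 3*x*y) includes (∂/∂x)(-w*x - w*z + 3*x*y) dx = (-w + 3*y) dx, which multiplied by dz ∧ dw gives (-w + 3*y) dx ∧ dz ∧ dw
  d(-w*x - w*z + 3*x*y) includes (∂/∂y)(-w*x - w*z + 3*x*y) dy = (3*x) dy, which multiplied by dz ∧ dw gives (3*x) dy ∧ dz ∧ dw
Collecting like 3-forms: d(omega) = (w - 3*x + 6*y) dx ∧ dy ∧ dz + (6*w + 4*x) dy ∧ dz ∧ dw + (-w + 3*y) dx ∧ dz ∧ dw.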